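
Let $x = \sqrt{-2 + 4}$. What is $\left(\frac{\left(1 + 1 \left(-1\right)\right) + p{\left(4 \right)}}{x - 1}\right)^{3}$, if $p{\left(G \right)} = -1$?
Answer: $\frac{1}{\left(1 - \sqrt{2}\right)^{3}} \approx -14.071$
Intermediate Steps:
$x = \sqrt{2} \approx 1.4142$
$\left(\frac{\left(1 + 1 \left(-1\right)\right) + p{\left(4 \right)}}{x - 1}\right)^{3} = \left(\frac{\left(1 + 1 \left(-1\right)\right) - 1}{\sqrt{2} - 1}\right)^{3} = \left(\frac{\left(1 - 1\right) - 1}{-1 + \sqrt{2}}\right)^{3} = \left(\frac{0 - 1}{-1 + \sqrt{2}}\right)^{3} = \left(- \frac{1}{-1 + \sqrt{2}}\right)^{3} = - \frac{1}{\left(-1 + \sqrt{2}\right)^{3}}$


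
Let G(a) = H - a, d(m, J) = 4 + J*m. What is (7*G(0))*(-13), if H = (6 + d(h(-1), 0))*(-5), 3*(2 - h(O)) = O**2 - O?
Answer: 4550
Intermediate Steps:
h(O) = 2 - O**2/3 + O/3 (h(O) = 2 - (O**2 - O)/3 = 2 + (-O**2/3 + O/3) = 2 - O**2/3 + O/3)
H = -50 (H = (6 + (4 + 0*(2 - 1/3*(-1)**2 + (1/3)*(-1))))*(-5) = (6 + (4 + 0*(2 - 1/3*1 - 1/3)))*(-5) = (6 + (4 + 0*(2 - 1/3 - 1/3)))*(-5) = (6 + (4 + 0*(4/3)))*(-5) = (6 + (4 + 0))*(-5) = (6 + 4)*(-5) = 10*(-5) = -50)
G(a) = -50 - a
(7*G(0))*(-13) = (7*(-50 - 1*0))*(-13) = (7*(-50 + 0))*(-13) = (7*(-50))*(-13) = -350*(-13) = 4550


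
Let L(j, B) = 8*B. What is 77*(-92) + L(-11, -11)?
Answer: -7172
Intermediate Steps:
77*(-92) + L(-11, -11) = 77*(-92) + 8*(-11) = -7084 - 88 = -7172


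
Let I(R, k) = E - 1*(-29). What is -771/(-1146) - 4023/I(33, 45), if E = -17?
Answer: -255617/764 ≈ -334.58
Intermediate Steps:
I(R, k) = 12 (I(R, k) = -17 - 1*(-29) = -17 + 29 = 12)
-771/(-1146) - 4023/I(33, 45) = -771/(-1146) - 4023/12 = -771*(-1/1146) - 4023*1/12 = 257/382 - 1341/4 = -255617/764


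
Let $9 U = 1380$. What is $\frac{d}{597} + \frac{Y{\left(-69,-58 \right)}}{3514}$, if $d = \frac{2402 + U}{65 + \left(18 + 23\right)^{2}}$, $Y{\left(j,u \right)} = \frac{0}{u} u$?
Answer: $\frac{3833}{1563543} \approx 0.0024515$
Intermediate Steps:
$U = \frac{460}{3}$ ($U = \frac{1}{9} \cdot 1380 = \frac{460}{3} \approx 153.33$)
$Y{\left(j,u \right)} = 0$ ($Y{\left(j,u \right)} = 0 u = 0$)
$d = \frac{3833}{2619}$ ($d = \frac{2402 + \frac{460}{3}}{65 + \left(18 + 23\right)^{2}} = \frac{7666}{3 \left(65 + 41^{2}\right)} = \frac{7666}{3 \left(65 + 1681\right)} = \frac{7666}{3 \cdot 1746} = \frac{7666}{3} \cdot \frac{1}{1746} = \frac{3833}{2619} \approx 1.4635$)
$\frac{d}{597} + \frac{Y{\left(-69,-58 \right)}}{3514} = \frac{3833}{2619 \cdot 597} + \frac{0}{3514} = \frac{3833}{2619} \cdot \frac{1}{597} + 0 \cdot \frac{1}{3514} = \frac{3833}{1563543} + 0 = \frac{3833}{1563543}$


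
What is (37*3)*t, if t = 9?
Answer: 999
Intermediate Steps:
(37*3)*t = (37*3)*9 = 111*9 = 999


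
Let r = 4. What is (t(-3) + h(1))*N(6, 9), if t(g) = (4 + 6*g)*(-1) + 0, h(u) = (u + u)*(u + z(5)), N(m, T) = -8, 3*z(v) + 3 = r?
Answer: -400/3 ≈ -133.33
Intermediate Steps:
z(v) = ⅓ (z(v) = -1 + (⅓)*4 = -1 + 4/3 = ⅓)
h(u) = 2*u*(⅓ + u) (h(u) = (u + u)*(u + ⅓) = (2*u)*(⅓ + u) = 2*u*(⅓ + u))
t(g) = -4 - 6*g (t(g) = (-4 - 6*g) + 0 = -4 - 6*g)
(t(-3) + h(1))*N(6, 9) = ((-4 - 6*(-3)) + (⅔)*1*(1 + 3*1))*(-8) = ((-4 + 18) + (⅔)*1*(1 + 3))*(-8) = (14 + (⅔)*1*4)*(-8) = (14 + 8/3)*(-8) = (50/3)*(-8) = -400/3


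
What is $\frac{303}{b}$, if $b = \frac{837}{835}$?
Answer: $\frac{84335}{279} \approx 302.28$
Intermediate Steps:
$b = \frac{837}{835}$ ($b = 837 \cdot \frac{1}{835} = \frac{837}{835} \approx 1.0024$)
$\frac{303}{b} = \frac{303}{\frac{837}{835}} = 303 \cdot \frac{835}{837} = \frac{84335}{279}$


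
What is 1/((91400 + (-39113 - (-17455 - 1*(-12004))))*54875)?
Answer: 1/3168372750 ≈ 3.1562e-10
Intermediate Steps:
1/((91400 + (-39113 - (-17455 - 1*(-12004))))*54875) = (1/54875)/(91400 + (-39113 - (-17455 + 12004))) = (1/54875)/(91400 + (-39113 - 1*(-5451))) = (1/54875)/(91400 + (-39113 + 5451)) = (1/54875)/(91400 - 33662) = (1/54875)/57738 = (1/57738)*(1/54875) = 1/3168372750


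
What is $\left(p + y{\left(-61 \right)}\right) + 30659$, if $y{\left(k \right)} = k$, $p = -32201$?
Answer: $-1603$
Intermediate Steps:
$\left(p + y{\left(-61 \right)}\right) + 30659 = \left(-32201 - 61\right) + 30659 = -32262 + 30659 = -1603$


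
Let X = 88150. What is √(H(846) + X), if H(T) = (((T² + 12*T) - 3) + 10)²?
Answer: 5*√21075784151 ≈ 7.2588e+5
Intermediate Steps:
H(T) = (7 + T² + 12*T)² (H(T) = ((-3 + T² + 12*T) + 10)² = (7 + T² + 12*T)²)
√(H(846) + X) = √((7 + 846² + 12*846)² + 88150) = √((7 + 715716 + 10152)² + 88150) = √(725875² + 88150) = √(526894515625 + 88150) = √526894603775 = 5*√21075784151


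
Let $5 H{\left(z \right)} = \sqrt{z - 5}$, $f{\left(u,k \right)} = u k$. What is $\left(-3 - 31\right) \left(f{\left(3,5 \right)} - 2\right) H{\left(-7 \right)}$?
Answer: $- \frac{884 i \sqrt{3}}{5} \approx - 306.23 i$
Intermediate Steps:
$f{\left(u,k \right)} = k u$
$H{\left(z \right)} = \frac{\sqrt{-5 + z}}{5}$ ($H{\left(z \right)} = \frac{\sqrt{z - 5}}{5} = \frac{\sqrt{-5 + z}}{5}$)
$\left(-3 - 31\right) \left(f{\left(3,5 \right)} - 2\right) H{\left(-7 \right)} = \left(-3 - 31\right) \left(5 \cdot 3 - 2\right) \frac{\sqrt{-5 - 7}}{5} = - 34 \left(15 - 2\right) \frac{\sqrt{-12}}{5} = \left(-34\right) 13 \frac{2 i \sqrt{3}}{5} = - 442 \frac{2 i \sqrt{3}}{5} = - \frac{884 i \sqrt{3}}{5}$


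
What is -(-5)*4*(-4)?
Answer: -80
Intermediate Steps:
-(-5)*4*(-4) = -5*(-4)*(-4) = 20*(-4) = -80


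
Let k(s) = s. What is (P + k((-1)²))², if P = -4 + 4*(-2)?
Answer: 121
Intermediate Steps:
P = -12 (P = -4 - 8 = -12)
(P + k((-1)²))² = (-12 + (-1)²)² = (-12 + 1)² = (-11)² = 121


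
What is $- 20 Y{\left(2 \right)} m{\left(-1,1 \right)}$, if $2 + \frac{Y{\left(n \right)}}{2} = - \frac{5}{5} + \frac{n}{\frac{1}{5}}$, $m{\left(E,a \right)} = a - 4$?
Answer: $840$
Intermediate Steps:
$m{\left(E,a \right)} = -4 + a$
$Y{\left(n \right)} = -6 + 10 n$ ($Y{\left(n \right)} = -4 + 2 \left(- \frac{5}{5} + \frac{n}{\frac{1}{5}}\right) = -4 + 2 \left(\left(-5\right) \frac{1}{5} + n \frac{1}{\frac{1}{5}}\right) = -4 + 2 \left(-1 + n 5\right) = -4 + 2 \left(-1 + 5 n\right) = -4 + \left(-2 + 10 n\right) = -6 + 10 n$)
$- 20 Y{\left(2 \right)} m{\left(-1,1 \right)} = - 20 \left(-6 + 10 \cdot 2\right) \left(-4 + 1\right) = - 20 \left(-6 + 20\right) \left(-3\right) = \left(-20\right) 14 \left(-3\right) = \left(-280\right) \left(-3\right) = 840$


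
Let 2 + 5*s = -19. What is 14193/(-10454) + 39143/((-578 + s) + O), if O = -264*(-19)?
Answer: 1731359993/231754726 ≈ 7.4707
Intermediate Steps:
s = -21/5 (s = -⅖ + (⅕)*(-19) = -⅖ - 19/5 = -21/5 ≈ -4.2000)
O = 5016
14193/(-10454) + 39143/((-578 + s) + O) = 14193/(-10454) + 39143/((-578 - 21/5) + 5016) = 14193*(-1/10454) + 39143/(-2911/5 + 5016) = -14193/10454 + 39143/(22169/5) = -14193/10454 + 39143*(5/22169) = -14193/10454 + 195715/22169 = 1731359993/231754726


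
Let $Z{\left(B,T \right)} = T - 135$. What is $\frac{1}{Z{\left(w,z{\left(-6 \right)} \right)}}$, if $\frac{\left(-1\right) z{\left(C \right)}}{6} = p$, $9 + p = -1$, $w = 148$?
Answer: $- \frac{1}{75} \approx -0.013333$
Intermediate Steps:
$p = -10$ ($p = -9 - 1 = -10$)
$z{\left(C \right)} = 60$ ($z{\left(C \right)} = \left(-6\right) \left(-10\right) = 60$)
$Z{\left(B,T \right)} = -135 + T$
$\frac{1}{Z{\left(w,z{\left(-6 \right)} \right)}} = \frac{1}{-135 + 60} = \frac{1}{-75} = - \frac{1}{75}$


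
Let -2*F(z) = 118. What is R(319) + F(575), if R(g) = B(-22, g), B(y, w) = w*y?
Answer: -7077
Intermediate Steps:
F(z) = -59 (F(z) = -½*118 = -59)
R(g) = -22*g (R(g) = g*(-22) = -22*g)
R(319) + F(575) = -22*319 - 59 = -7018 - 59 = -7077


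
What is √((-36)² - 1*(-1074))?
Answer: √2370 ≈ 48.683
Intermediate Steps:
√((-36)² - 1*(-1074)) = √(1296 + 1074) = √2370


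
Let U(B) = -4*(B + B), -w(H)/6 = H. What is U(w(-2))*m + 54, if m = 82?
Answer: -7818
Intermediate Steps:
w(H) = -6*H
U(B) = -8*B
U(w(-2))*m + 54 = -(-48)*(-2)*82 + 54 = -8*12*82 + 54 = -96*82 + 54 = -7872 + 54 = -7818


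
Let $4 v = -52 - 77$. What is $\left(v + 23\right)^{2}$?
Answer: $\frac{1369}{16} \approx 85.563$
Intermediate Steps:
$v = - \frac{129}{4}$ ($v = \frac{-52 - 77}{4} = \frac{1}{4} \left(-129\right) = - \frac{129}{4} \approx -32.25$)
$\left(v + 23\right)^{2} = \left(- \frac{129}{4} + 23\right)^{2} = \left(- \frac{37}{4}\right)^{2} = \frac{1369}{16}$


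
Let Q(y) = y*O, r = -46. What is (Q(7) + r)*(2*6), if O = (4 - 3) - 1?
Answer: -552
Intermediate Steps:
O = 0 (O = 1 - 1 = 0)
Q(y) = 0 (Q(y) = y*0 = 0)
(Q(7) + r)*(2*6) = (0 - 46)*(2*6) = -46*12 = -552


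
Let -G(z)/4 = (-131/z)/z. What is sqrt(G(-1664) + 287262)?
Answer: sqrt(198849650819)/832 ≈ 535.97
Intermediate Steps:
G(z) = 524/z**2 (G(z) = -4*(-131/z)/z = -(-524)/z**2 = 524/z**2)
sqrt(G(-1664) + 287262) = sqrt(524/(-1664)**2 + 287262) = sqrt(524*(1/2768896) + 287262) = sqrt(131/692224 + 287262) = sqrt(198849650819/692224) = sqrt(198849650819)/832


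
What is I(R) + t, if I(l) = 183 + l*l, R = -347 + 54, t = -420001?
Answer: -333969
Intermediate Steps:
R = -293
I(l) = 183 + l²
I(R) + t = (183 + (-293)²) - 420001 = (183 + 85849) - 420001 = 86032 - 420001 = -333969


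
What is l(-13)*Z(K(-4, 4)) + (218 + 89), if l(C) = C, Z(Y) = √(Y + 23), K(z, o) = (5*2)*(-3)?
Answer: 307 - 13*I*√7 ≈ 307.0 - 34.395*I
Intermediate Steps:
K(z, o) = -30 (K(z, o) = 10*(-3) = -30)
Z(Y) = √(23 + Y)
l(-13)*Z(K(-4, 4)) + (218 + 89) = -13*√(23 - 30) + (218 + 89) = -13*I*√7 + 307 = 307 - 13*I*√7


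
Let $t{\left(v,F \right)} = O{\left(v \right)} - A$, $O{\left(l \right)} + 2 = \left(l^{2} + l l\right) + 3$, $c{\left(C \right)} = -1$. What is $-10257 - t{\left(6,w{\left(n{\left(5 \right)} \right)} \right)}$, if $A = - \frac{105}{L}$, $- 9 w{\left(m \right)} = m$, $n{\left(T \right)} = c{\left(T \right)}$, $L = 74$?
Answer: $- \frac{764525}{74} \approx -10331.0$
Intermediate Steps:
$O{\left(l \right)} = 1 + 2 l^{2}$ ($O{\left(l \right)} = -2 + \left(\left(l^{2} + l l\right) + 3\right) = -2 + \left(\left(l^{2} + l^{2}\right) + 3\right) = -2 + \left(2 l^{2} + 3\right) = -2 + \left(3 + 2 l^{2}\right) = 1 + 2 l^{2}$)
$n{\left(T \right)} = -1$
$w{\left(m \right)} = - \frac{m}{9}$
$A = - \frac{105}{74} \approx -1.4189$
$t{\left(v,F \right)} = \frac{179}{74} + 2 v^{2}$ ($t{\left(v,F \right)} = \left(1 + 2 v^{2}\right) - - \frac{105}{74} = \left(1 + 2 v^{2}\right) + \frac{105}{74} = \frac{179}{74} + 2 v^{2}$)
$-10257 - t{\left(6,w{\left(n{\left(5 \right)} \right)} \right)} = -10257 - \left(\frac{179}{74} + 2 \cdot 6^{2}\right) = -10257 - \left(\frac{179}{74} + 2 \cdot 36\right) = -10257 - \left(\frac{179}{74} + 72\right) = -10257 - \frac{5507}{74} = - \frac{764525}{74}$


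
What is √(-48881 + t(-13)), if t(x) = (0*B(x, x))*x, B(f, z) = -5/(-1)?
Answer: I*√48881 ≈ 221.09*I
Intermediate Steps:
B(f, z) = 5 (B(f, z) = -5*(-1) = 5)
t(x) = 0 (t(x) = (0*5)*x = 0*x = 0)
√(-48881 + t(-13)) = √(-48881 + 0) = √(-48881) = I*√48881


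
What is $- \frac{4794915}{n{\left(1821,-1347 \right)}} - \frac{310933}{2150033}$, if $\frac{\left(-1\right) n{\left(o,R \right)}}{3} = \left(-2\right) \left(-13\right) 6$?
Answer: $\frac{3436359988517}{335405148} \approx 10245.0$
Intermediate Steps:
$n{\left(o,R \right)} = -468$ ($n{\left(o,R \right)} = - 3 \left(-2\right) \left(-13\right) 6 = - 3 \cdot 26 \cdot 6 = \left(-3\right) 156 = -468$)
$- \frac{4794915}{n{\left(1821,-1347 \right)}} - \frac{310933}{2150033} = - \frac{4794915}{-468} - \frac{310933}{2150033} = \left(-4794915\right) \left(- \frac{1}{468}\right) - \frac{310933}{2150033} = \frac{1598305}{156} - \frac{310933}{2150033} = \frac{3436359988517}{335405148}$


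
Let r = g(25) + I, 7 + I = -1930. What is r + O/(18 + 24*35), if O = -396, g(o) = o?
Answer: -24862/13 ≈ -1912.5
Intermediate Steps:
I = -1937 (I = -7 - 1930 = -1937)
r = -1912 (r = 25 - 1937 = -1912)
r + O/(18 + 24*35) = -1912 - 396/(18 + 24*35) = -1912 - 396/(18 + 840) = -1912 - 396/858 = -1912 - 396*1/858 = -1912 - 6/13 = -24862/13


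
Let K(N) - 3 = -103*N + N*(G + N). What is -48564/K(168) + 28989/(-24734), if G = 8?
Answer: -172976671/33712442 ≈ -5.1309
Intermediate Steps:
K(N) = 3 - 103*N + N*(8 + N) (K(N) = 3 + (-103*N + N*(8 + N)) = 3 - 103*N + N*(8 + N))
-48564/K(168) + 28989/(-24734) = -48564/(3 + 168² - 95*168) + 28989/(-24734) = -48564/(3 + 28224 - 15960) + 28989*(-1/24734) = -48564/12267 - 28989/24734 = -48564*1/12267 - 28989/24734 = -5396/1363 - 28989/24734 = -172976671/33712442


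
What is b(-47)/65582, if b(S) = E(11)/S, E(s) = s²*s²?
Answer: -121/25474 ≈ -0.0047499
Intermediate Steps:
E(s) = s⁴
b(S) = 14641/S (b(S) = 11⁴/S = 14641/S)
b(-47)/65582 = (14641/(-47))/65582 = (14641*(-1/47))*(1/65582) = -14641/47*1/65582 = -121/25474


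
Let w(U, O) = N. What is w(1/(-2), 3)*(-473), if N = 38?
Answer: -17974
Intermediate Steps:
w(U, O) = 38
w(1/(-2), 3)*(-473) = 38*(-473) = -17974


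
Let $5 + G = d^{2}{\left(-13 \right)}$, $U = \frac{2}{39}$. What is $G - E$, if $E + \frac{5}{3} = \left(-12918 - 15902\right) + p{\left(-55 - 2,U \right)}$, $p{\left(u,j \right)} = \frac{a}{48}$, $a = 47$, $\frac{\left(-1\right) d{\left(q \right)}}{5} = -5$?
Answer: $\frac{471051}{16} \approx 29441.0$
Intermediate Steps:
$d{\left(q \right)} = 25$ ($d{\left(q \right)} = \left(-5\right) \left(-5\right) = 25$)
$U = \frac{2}{39}$ ($U = 2 \cdot \frac{1}{39} = \frac{2}{39} \approx 0.051282$)
$p{\left(u,j \right)} = \frac{47}{48}$
$G = 620$ ($G = -5 + 25^{2} = -5 + 625 = 620$)
$E = - \frac{461131}{16}$ ($E = - \frac{5}{3} + \left(\left(-12918 - 15902\right) + \frac{47}{48}\right) = - \frac{5}{3} + \left(-28820 + \frac{47}{48}\right) = - \frac{5}{3} - \frac{1383313}{48} = - \frac{461131}{16} \approx -28821.0$)
$G - E = 620 - - \frac{461131}{16} = 620 + \frac{461131}{16} = \frac{471051}{16}$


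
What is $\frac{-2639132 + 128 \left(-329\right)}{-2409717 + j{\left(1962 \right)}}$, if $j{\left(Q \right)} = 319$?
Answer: $\frac{1340622}{1204699} \approx 1.1128$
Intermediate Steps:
$\frac{-2639132 + 128 \left(-329\right)}{-2409717 + j{\left(1962 \right)}} = \frac{-2639132 + 128 \left(-329\right)}{-2409717 + 319} = \frac{-2639132 - 42112}{-2409398} = \left(-2681244\right) \left(- \frac{1}{2409398}\right) = \frac{1340622}{1204699}$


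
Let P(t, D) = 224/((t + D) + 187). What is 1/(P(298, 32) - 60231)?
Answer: -517/31139203 ≈ -1.6603e-5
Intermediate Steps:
P(t, D) = 224/(187 + D + t) (P(t, D) = 224/((D + t) + 187) = 224/(187 + D + t))
1/(P(298, 32) - 60231) = 1/(224/(187 + 32 + 298) - 60231) = 1/(224/517 - 60231) = 1/(-31139203/517) = -517/31139203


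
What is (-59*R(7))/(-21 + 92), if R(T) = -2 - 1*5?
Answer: 413/71 ≈ 5.8169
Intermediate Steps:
R(T) = -7 (R(T) = -2 - 5 = -7)
(-59*R(7))/(-21 + 92) = (-59*(-7))/(-21 + 92) = 413/71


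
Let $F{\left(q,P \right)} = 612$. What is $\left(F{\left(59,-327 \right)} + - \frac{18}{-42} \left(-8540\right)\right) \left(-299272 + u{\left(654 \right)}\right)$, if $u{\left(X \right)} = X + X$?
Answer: $908194272$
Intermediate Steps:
$u{\left(X \right)} = 2 X$
$\left(F{\left(59,-327 \right)} + - \frac{18}{-42} \left(-8540\right)\right) \left(-299272 + u{\left(654 \right)}\right) = \left(612 + - \frac{18}{-42} \left(-8540\right)\right) \left(-299272 + 2 \cdot 654\right) = \left(612 + \left(-18\right) \left(- \frac{1}{42}\right) \left(-8540\right)\right) \left(-299272 + 1308\right) = \left(612 + \frac{3}{7} \left(-8540\right)\right) \left(-297964\right) = \left(612 - 3660\right) \left(-297964\right) = \left(-3048\right) \left(-297964\right) = 908194272$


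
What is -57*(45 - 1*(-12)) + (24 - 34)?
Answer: -3259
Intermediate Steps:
-57*(45 - 1*(-12)) + (24 - 34) = -57*(45 + 12) - 10 = -57*57 - 10 = -3249 - 10 = -3259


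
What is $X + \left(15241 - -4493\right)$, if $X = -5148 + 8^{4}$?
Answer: $18682$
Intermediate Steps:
$X = -1052$ ($X = -5148 + 4096 = -1052$)
$X + \left(15241 - -4493\right) = -1052 + \left(15241 - -4493\right) = -1052 + \left(15241 + 4493\right) = -1052 + 19734 = 18682$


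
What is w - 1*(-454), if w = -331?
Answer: 123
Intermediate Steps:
w - 1*(-454) = -331 - 1*(-454) = -331 + 454 = 123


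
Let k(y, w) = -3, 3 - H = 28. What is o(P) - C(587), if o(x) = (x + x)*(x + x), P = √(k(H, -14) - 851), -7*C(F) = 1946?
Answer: -3138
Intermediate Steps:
H = -25 (H = 3 - 1*28 = 3 - 28 = -25)
C(F) = -278 (C(F) = -⅐*1946 = -278)
P = I*√854 (P = √(-3 - 851) = √(-854) = I*√854 ≈ 29.223*I)
o(x) = 4*x² (o(x) = (2*x)*(2*x) = 4*x²)
o(P) - C(587) = 4*(I*√854)² - 1*(-278) = 4*(-854) + 278 = -3416 + 278 = -3138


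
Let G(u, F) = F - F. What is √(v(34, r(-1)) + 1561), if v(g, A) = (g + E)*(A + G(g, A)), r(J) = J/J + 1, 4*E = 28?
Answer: √1643 ≈ 40.534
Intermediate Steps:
E = 7 (E = (¼)*28 = 7)
G(u, F) = 0
r(J) = 2 (r(J) = 1 + 1 = 2)
v(g, A) = A*(7 + g) (v(g, A) = (g + 7)*(A + 0) = (7 + g)*A = A*(7 + g))
√(v(34, r(-1)) + 1561) = √(2*(7 + 34) + 1561) = √(2*41 + 1561) = √(82 + 1561) = √1643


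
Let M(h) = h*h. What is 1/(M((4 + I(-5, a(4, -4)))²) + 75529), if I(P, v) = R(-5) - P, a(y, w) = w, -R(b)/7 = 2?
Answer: 1/76154 ≈ 1.3131e-5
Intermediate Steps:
R(b) = -14 (R(b) = -7*2 = -14)
I(P, v) = -14 - P
M(h) = h²
1/(M((4 + I(-5, a(4, -4)))²) + 75529) = 1/(((4 + (-14 - 1*(-5)))²)² + 75529) = 1/(((4 + (-14 + 5))²)² + 75529) = 1/(((4 - 9)²)² + 75529) = 1/(((-5)²)² + 75529) = 1/(25² + 75529) = 1/(625 + 75529) = 1/76154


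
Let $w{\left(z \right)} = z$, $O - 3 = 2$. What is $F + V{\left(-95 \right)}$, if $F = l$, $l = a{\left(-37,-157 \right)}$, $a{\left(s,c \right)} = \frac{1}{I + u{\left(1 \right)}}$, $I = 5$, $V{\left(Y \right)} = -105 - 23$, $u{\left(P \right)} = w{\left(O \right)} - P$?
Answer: $- \frac{1151}{9} \approx -127.89$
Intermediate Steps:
$O = 5$ ($O = 3 + 2 = 5$)
$u{\left(P \right)} = 5 - P$
$V{\left(Y \right)} = -128$ ($V{\left(Y \right)} = -105 - 23 = -128$)
$a{\left(s,c \right)} = \frac{1}{9}$ ($a{\left(s,c \right)} = \frac{1}{5 + \left(5 - 1\right)} = \frac{1}{5 + 4} = \frac{1}{9}$)
$l = \frac{1}{9} \approx 0.11111$
$F = \frac{1}{9} \approx 0.11111$
$F + V{\left(-95 \right)} = \frac{1}{9} - 128 = - \frac{1151}{9}$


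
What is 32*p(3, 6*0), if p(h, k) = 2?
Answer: 64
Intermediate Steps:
32*p(3, 6*0) = 32*2 = 64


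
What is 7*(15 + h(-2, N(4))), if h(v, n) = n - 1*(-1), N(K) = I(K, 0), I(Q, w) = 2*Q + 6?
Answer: 210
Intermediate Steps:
I(Q, w) = 6 + 2*Q
N(K) = 6 + 2*K
h(v, n) = 1 + n (h(v, n) = n + 1 = 1 + n)
7*(15 + h(-2, N(4))) = 7*(15 + (1 + (6 + 2*4))) = 7*(15 + (1 + (6 + 8))) = 7*(15 + (1 + 14)) = 7*(15 + 15) = 7*30 = 210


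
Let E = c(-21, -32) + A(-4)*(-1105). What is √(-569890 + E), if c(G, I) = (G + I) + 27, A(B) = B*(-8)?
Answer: 2*I*√151319 ≈ 778.0*I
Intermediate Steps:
A(B) = -8*B
c(G, I) = 27 + G + I
E = -35386 (E = (27 - 21 - 32) - 8*(-4)*(-1105) = -26 + 32*(-1105) = -26 - 35360 = -35386)
√(-569890 + E) = √(-569890 - 35386) = √(-605276) = 2*I*√151319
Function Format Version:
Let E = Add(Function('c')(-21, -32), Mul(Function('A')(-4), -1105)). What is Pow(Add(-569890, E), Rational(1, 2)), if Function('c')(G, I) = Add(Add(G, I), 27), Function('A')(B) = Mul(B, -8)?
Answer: Mul(2, I, Pow(151319, Rational(1, 2))) ≈ Mul(778.00, I)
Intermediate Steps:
Function('A')(B) = Mul(-8, B)
Function('c')(G, I) = Add(27, G, I)
E = -35386 (E = Add(Add(27, -21, -32), Mul(Mul(-8, -4), -1105)) = Add(-26, Mul(32, -1105)) = Add(-26, -35360) = -35386)
Pow(Add(-569890, E), Rational(1, 2)) = Pow(Add(-569890, -35386), Rational(1, 2)) = Pow(-605276, Rational(1, 2)) = Mul(2, I, Pow(151319, Rational(1, 2)))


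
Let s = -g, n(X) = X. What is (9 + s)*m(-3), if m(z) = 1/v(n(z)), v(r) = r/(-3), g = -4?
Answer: 13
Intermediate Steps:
v(r) = -r/3 (v(r) = r*(-1/3) = -r/3)
s = 4 (s = -1*(-4) = 4)
m(z) = -3/z (m(z) = 1/(-z/3) = -3/z)
(9 + s)*m(-3) = (9 + 4)*(-3/(-3)) = 13*(-3*(-1/3)) = 13*1 = 13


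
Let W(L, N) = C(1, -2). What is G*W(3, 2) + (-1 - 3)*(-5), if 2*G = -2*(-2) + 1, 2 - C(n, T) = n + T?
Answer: 55/2 ≈ 27.500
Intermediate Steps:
C(n, T) = 2 - T - n (C(n, T) = 2 - (n + T) = 2 - (T + n) = 2 + (-T - n) = 2 - T - n)
W(L, N) = 3 (W(L, N) = 2 - 1*(-2) - 1*1 = 2 + 2 - 1 = 3)
G = 5/2 (G = (-2*(-2) + 1)/2 = (4 + 1)/2 = (½)*5 = 5/2 ≈ 2.5000)
G*W(3, 2) + (-1 - 3)*(-5) = (5/2)*3 + (-1 - 3)*(-5) = 15/2 - 4*(-5) = 15/2 + 20 = 55/2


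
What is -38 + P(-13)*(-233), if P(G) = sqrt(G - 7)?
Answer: -38 - 466*I*sqrt(5) ≈ -38.0 - 1042.0*I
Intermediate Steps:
P(G) = sqrt(-7 + G)
-38 + P(-13)*(-233) = -38 + sqrt(-7 - 13)*(-233) = -38 + sqrt(-20)*(-233) = -38 + (2*I*sqrt(5))*(-233) = -38 - 466*I*sqrt(5)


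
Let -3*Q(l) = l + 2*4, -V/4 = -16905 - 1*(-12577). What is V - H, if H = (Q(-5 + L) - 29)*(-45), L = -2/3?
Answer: 15972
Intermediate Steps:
L = -2/3 (L = -2*1/3 = -2/3 ≈ -0.66667)
V = 17312 (V = -4*(-16905 - 1*(-12577)) = -4*(-16905 + 12577) = -4*(-4328) = 17312)
Q(l) = -8/3 - l/3 (Q(l) = -(l + 2*4)/3 = -(l + 8)/3 = -(8 + l)/3 = -8/3 - l/3)
H = 1340 (H = ((-8/3 - (-5 - 2/3)/3) - 29)*(-45) = ((-8/3 - 1/3*(-17/3)) - 29)*(-45) = ((-8/3 + 17/9) - 29)*(-45) = (-7/9 - 29)*(-45) = -268/9*(-45) = 1340)
V - H = 17312 - 1*1340 = 17312 - 1340 = 15972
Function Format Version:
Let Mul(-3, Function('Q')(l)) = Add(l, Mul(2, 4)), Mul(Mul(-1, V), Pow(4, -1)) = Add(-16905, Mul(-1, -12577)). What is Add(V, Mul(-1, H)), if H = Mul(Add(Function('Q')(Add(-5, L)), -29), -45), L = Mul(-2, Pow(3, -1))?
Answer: 15972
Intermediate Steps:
L = Rational(-2, 3) (L = Mul(-2, Rational(1, 3)) = Rational(-2, 3) ≈ -0.66667)
V = 17312 (V = Mul(-4, Add(-16905, Mul(-1, -12577))) = Mul(-4, Add(-16905, 12577)) = Mul(-4, -4328) = 17312)
Function('Q')(l) = Add(Rational(-8, 3), Mul(Rational(-1, 3), l)) (Function('Q')(l) = Mul(Rational(-1, 3), Add(l, Mul(2, 4))) = Mul(Rational(-1, 3), Add(l, 8)) = Mul(Rational(-1, 3), Add(8, l)) = Add(Rational(-8, 3), Mul(Rational(-1, 3), l)))
H = 1340 (H = Mul(Add(Add(Rational(-8, 3), Mul(Rational(-1, 3), Add(-5, Rational(-2, 3)))), -29), -45) = Mul(Add(Add(Rational(-8, 3), Mul(Rational(-1, 3), Rational(-17, 3))), -29), -45) = Mul(Add(Add(Rational(-8, 3), Rational(17, 9)), -29), -45) = Mul(Add(Rational(-7, 9), -29), -45) = Mul(Rational(-268, 9), -45) = 1340)
Add(V, Mul(-1, H)) = Add(17312, Mul(-1, 1340)) = Add(17312, -1340) = 15972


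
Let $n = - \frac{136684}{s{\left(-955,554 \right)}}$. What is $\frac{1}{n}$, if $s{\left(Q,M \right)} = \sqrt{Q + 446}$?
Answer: $- \frac{i \sqrt{509}}{136684} \approx - 0.00016506 i$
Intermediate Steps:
$s{\left(Q,M \right)} = \sqrt{446 + Q}$
$n = \frac{136684 i \sqrt{509}}{509}$ ($n = - \frac{136684}{\sqrt{446 - 955}} = - \frac{136684}{\sqrt{-509}} = - \frac{136684}{i \sqrt{509}} = - 136684 \left(- \frac{i \sqrt{509}}{509}\right) = \frac{136684 i \sqrt{509}}{509} \approx 6058.4 i$)
$\frac{1}{n} = \frac{1}{\frac{136684}{509} i \sqrt{509}} = - \frac{i \sqrt{509}}{136684}$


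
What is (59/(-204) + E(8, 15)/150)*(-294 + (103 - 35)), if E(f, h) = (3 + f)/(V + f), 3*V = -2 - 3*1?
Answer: 3040039/48450 ≈ 62.746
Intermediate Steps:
V = -5/3 (V = (-2 - 3*1)/3 = (-2 - 3)/3 = (⅓)*(-5) = -5/3 ≈ -1.6667)
E(f, h) = (3 + f)/(-5/3 + f)
(59/(-204) + E(8, 15)/150)*(-294 + (103 - 35)) = (59/(-204) + (3*(3 + 8)/(-5 + 3*8))/150)*(-294 + (103 - 35)) = (59*(-1/204) + (3*11/(-5 + 24))*(1/150))*(-294 + 68) = (-59/204 + (3*11/19)*(1/150))*(-226) = (-59/204 + (3*(1/19)*11)*(1/150))*(-226) = (-59/204 + (33/19)*(1/150))*(-226) = (-59/204 + 11/950)*(-226) = -26903/96900*(-226) = 3040039/48450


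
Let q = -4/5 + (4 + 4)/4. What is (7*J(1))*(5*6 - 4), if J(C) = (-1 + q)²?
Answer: 182/25 ≈ 7.2800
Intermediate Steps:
q = 6/5 (q = -4*⅕ + 8*(¼) = -⅘ + 2 = 6/5 ≈ 1.2000)
J(C) = 1/25 (J(C) = (-1 + 6/5)² = (⅕)² = 1/25)
(7*J(1))*(5*6 - 4) = (7*(1/25))*(5*6 - 4) = 7*(30 - 4)/25 = (7/25)*26 = 182/25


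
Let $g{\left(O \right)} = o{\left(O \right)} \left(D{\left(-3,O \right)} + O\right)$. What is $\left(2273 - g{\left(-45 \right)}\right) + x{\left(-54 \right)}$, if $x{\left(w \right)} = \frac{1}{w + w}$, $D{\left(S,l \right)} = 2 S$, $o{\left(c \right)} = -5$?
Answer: $\frac{217943}{108} \approx 2018.0$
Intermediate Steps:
$g{\left(O \right)} = 30 - 5 O$ ($g{\left(O \right)} = - 5 \left(2 \left(-3\right) + O\right) = - 5 \left(-6 + O\right) = 30 - 5 O$)
$x{\left(w \right)} = \frac{1}{2 w}$
$\left(2273 - g{\left(-45 \right)}\right) + x{\left(-54 \right)} = \left(2273 - \left(30 - -225\right)\right) + \frac{1}{2 \left(-54\right)} = \left(2273 - \left(30 + 225\right)\right) + \frac{1}{2} \left(- \frac{1}{54}\right) = \left(2273 - 255\right) - \frac{1}{108} = 2018 - \frac{1}{108} = \frac{217943}{108}$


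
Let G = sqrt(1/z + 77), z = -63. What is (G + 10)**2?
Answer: 11150/63 + 100*sqrt(1358)/21 ≈ 352.47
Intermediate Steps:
G = 5*sqrt(1358)/21 (G = sqrt(1/(-63) + 77) = sqrt(-1/63 + 77) = sqrt(4850/63) = 5*sqrt(1358)/21 ≈ 8.7741)
(G + 10)**2 = (5*sqrt(1358)/21 + 10)**2 = (10 + 5*sqrt(1358)/21)**2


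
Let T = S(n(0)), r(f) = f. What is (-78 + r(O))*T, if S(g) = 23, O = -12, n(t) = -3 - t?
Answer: -2070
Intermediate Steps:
T = 23
(-78 + r(O))*T = (-78 - 12)*23 = -90*23 = -2070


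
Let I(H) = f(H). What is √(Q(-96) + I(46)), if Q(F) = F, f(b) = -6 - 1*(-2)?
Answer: 10*I ≈ 10.0*I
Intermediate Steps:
f(b) = -4 (f(b) = -6 + 2 = -4)
I(H) = -4
√(Q(-96) + I(46)) = √(-96 - 4) = √(-100) = 10*I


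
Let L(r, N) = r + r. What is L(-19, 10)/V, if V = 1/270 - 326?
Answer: 10260/88019 ≈ 0.11657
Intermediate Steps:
L(r, N) = 2*r
V = -88019/270 (V = 1/270 - 326 = -88019/270 ≈ -326.00)
L(-19, 10)/V = (2*(-19))/(-88019/270) = -38*(-270/88019) = 10260/88019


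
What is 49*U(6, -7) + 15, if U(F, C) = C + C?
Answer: -671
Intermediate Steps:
U(F, C) = 2*C
49*U(6, -7) + 15 = 49*(2*(-7)) + 15 = 49*(-14) + 15 = -686 + 15 = -671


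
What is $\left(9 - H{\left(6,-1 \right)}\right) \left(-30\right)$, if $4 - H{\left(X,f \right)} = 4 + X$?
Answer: $-450$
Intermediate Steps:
$H{\left(X,f \right)} = - X$ ($H{\left(X,f \right)} = 4 - \left(4 + X\right) = - X$)
$\left(9 - H{\left(6,-1 \right)}\right) \left(-30\right) = \left(9 - \left(-1\right) 6\right) \left(-30\right) = \left(9 - -6\right) \left(-30\right) = \left(9 + 6\right) \left(-30\right) = 15 \left(-30\right) = -450$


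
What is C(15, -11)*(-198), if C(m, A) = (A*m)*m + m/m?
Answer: 489852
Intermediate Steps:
C(m, A) = 1 + A*m² (C(m, A) = A*m² + 1 = 1 + A*m²)
C(15, -11)*(-198) = (1 - 11*15²)*(-198) = (1 - 11*225)*(-198) = (1 - 2475)*(-198) = -2474*(-198) = 489852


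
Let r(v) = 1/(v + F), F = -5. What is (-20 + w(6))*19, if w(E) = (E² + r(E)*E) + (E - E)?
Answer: 418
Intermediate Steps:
r(v) = 1/(-5 + v) (r(v) = 1/(v - 5) = 1/(-5 + v))
w(E) = E² + E/(-5 + E) (w(E) = (E² + E/(-5 + E)) + (E - E) = (E² + E/(-5 + E)) + 0 = E² + E/(-5 + E))
(-20 + w(6))*19 = (-20 + 6*(1 + 6*(-5 + 6))/(-5 + 6))*19 = (-20 + 6*(1 + 6*1)/1)*19 = (-20 + 6*1*(1 + 6))*19 = (-20 + 6*1*7)*19 = (-20 + 42)*19 = 22*19 = 418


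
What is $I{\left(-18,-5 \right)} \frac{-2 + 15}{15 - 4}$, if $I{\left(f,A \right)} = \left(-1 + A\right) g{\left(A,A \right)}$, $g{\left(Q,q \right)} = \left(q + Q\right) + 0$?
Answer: $\frac{780}{11} \approx 70.909$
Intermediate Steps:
$g{\left(Q,q \right)} = Q + q$ ($g{\left(Q,q \right)} = \left(Q + q\right) + 0 = Q + q$)
$I{\left(f,A \right)} = 2 A \left(-1 + A\right)$ ($I{\left(f,A \right)} = \left(-1 + A\right) \left(A + A\right) = \left(-1 + A\right) 2 A = 2 A \left(-1 + A\right)$)
$I{\left(-18,-5 \right)} \frac{-2 + 15}{15 - 4} = 2 \left(-5\right) \left(-1 - 5\right) \frac{-2 + 15}{15 - 4} = 2 \left(-5\right) \left(-6\right) \frac{13}{11} = 60 \cdot 13 \cdot \frac{1}{11} = 60 \cdot \frac{13}{11} = \frac{780}{11}$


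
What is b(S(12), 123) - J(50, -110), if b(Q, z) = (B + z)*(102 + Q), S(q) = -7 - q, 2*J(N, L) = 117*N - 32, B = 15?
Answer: 8545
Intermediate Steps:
J(N, L) = -16 + 117*N/2 (J(N, L) = (117*N - 32)/2 = (-32 + 117*N)/2 = -16 + 117*N/2)
b(Q, z) = (15 + z)*(102 + Q)
b(S(12), 123) - J(50, -110) = (1530 + 15*(-7 - 1*12) + 102*123 + (-7 - 1*12)*123) - (-16 + (117/2)*50) = (1530 + 15*(-7 - 12) + 12546 + (-7 - 12)*123) - (-16 + 2925) = (1530 + 15*(-19) + 12546 - 19*123) - 1*2909 = (1530 - 285 + 12546 - 2337) - 2909 = 11454 - 2909 = 8545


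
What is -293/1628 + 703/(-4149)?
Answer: -2360141/6754572 ≈ -0.34941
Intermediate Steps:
-293/1628 + 703/(-4149) = -293*1/1628 + 703*(-1/4149) = -293/1628 - 703/4149 = -2360141/6754572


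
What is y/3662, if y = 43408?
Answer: 21704/1831 ≈ 11.854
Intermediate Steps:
y/3662 = 43408/3662 = 43408*(1/3662) = 21704/1831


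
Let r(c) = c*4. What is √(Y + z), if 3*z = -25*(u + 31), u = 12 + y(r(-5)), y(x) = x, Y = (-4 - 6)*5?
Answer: 5*I*√87/3 ≈ 15.546*I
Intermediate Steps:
r(c) = 4*c
Y = -50 (Y = -10*5 = -50)
u = -8 (u = 12 + 4*(-5) = 12 - 20 = -8)
z = -575/3 (z = (-25*(-8 + 31))/3 = (-25*23)/3 = (⅓)*(-575) = -575/3 ≈ -191.67)
√(Y + z) = √(-50 - 575/3) = √(-725/3) = 5*I*√87/3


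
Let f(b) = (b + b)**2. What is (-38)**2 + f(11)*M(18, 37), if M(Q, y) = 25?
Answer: 13544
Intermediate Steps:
f(b) = 4*b**2 (f(b) = (2*b)**2 = 4*b**2)
(-38)**2 + f(11)*M(18, 37) = (-38)**2 + (4*11**2)*25 = 1444 + (4*121)*25 = 1444 + 484*25 = 1444 + 12100 = 13544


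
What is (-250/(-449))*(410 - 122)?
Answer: 72000/449 ≈ 160.36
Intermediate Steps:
(-250/(-449))*(410 - 122) = -250*(-1/449)*288 = (250/449)*288 = 72000/449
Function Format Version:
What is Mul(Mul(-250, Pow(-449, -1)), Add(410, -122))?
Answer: Rational(72000, 449) ≈ 160.36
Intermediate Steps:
Mul(Mul(-250, Pow(-449, -1)), Add(410, -122)) = Mul(Mul(-250, Rational(-1, 449)), 288) = Mul(Rational(250, 449), 288) = Rational(72000, 449)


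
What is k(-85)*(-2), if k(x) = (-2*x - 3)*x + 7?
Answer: 28376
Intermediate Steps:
k(x) = 7 + x*(-3 - 2*x) (k(x) = (-3 - 2*x)*x + 7 = x*(-3 - 2*x) + 7 = 7 + x*(-3 - 2*x))
k(-85)*(-2) = (7 - 3*(-85) - 2*(-85)²)*(-2) = (7 + 255 - 2*7225)*(-2) = (7 + 255 - 14450)*(-2) = -14188*(-2) = 28376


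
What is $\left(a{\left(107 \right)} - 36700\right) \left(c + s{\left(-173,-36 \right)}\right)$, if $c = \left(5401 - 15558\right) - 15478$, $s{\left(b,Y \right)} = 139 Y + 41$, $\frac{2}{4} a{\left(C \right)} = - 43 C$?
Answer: $1404509396$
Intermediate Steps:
$a{\left(C \right)} = - 86 C$ ($a{\left(C \right)} = 2 \left(- 43 C\right) = - 86 C$)
$s{\left(b,Y \right)} = 41 + 139 Y$
$c = -25635$ ($c = -10157 - 15478 = -25635$)
$\left(a{\left(107 \right)} - 36700\right) \left(c + s{\left(-173,-36 \right)}\right) = \left(\left(-86\right) 107 - 36700\right) \left(-25635 + \left(41 + 139 \left(-36\right)\right)\right) = \left(-9202 - 36700\right) \left(-25635 + \left(41 - 5004\right)\right) = - 45902 \left(-25635 - 4963\right) = \left(-45902\right) \left(-30598\right) = 1404509396$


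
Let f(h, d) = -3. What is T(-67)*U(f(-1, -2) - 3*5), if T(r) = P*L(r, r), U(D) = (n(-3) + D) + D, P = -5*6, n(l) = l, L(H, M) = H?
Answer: -78390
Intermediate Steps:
P = -30
U(D) = -3 + 2*D (U(D) = (-3 + D) + D = -3 + 2*D)
T(r) = -30*r
T(-67)*U(f(-1, -2) - 3*5) = (-30*(-67))*(-3 + 2*(-3 - 3*5)) = 2010*(-3 + 2*(-3 - 15)) = 2010*(-3 + 2*(-18)) = 2010*(-3 - 36) = 2010*(-39) = -78390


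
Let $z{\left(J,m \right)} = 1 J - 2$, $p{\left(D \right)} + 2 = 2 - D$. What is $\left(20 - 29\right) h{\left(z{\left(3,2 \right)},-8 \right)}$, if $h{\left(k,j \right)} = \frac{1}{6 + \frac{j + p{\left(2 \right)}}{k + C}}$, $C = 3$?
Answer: $- \frac{18}{7} \approx -2.5714$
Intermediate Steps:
$p{\left(D \right)} = - D$ ($p{\left(D \right)} = -2 - \left(-2 + D\right) = - D$)
$z{\left(J,m \right)} = -2 + J$ ($z{\left(J,m \right)} = J - 2 = -2 + J$)
$h{\left(k,j \right)} = \frac{1}{6 + \frac{-2 + j}{3 + k}}$ ($h{\left(k,j \right)} = \frac{1}{6 + \frac{j - 2}{k + 3}} = \frac{1}{6 + \frac{j - 2}{3 + k}} = \frac{1}{6 + \frac{-2 + j}{3 + k}}$)
$\left(20 - 29\right) h{\left(z{\left(3,2 \right)},-8 \right)} = \left(20 - 29\right) \frac{3 + \left(-2 + 3\right)}{16 - 8 + 6 \left(-2 + 3\right)} = - 9 \frac{3 + 1}{16 - 8 + 6 \cdot 1} = - 9 \frac{1}{16 - 8 + 6} \cdot 4 = - 9 \cdot \frac{1}{14} \cdot 4 = \left(-9\right) \frac{2}{7} = - \frac{18}{7}$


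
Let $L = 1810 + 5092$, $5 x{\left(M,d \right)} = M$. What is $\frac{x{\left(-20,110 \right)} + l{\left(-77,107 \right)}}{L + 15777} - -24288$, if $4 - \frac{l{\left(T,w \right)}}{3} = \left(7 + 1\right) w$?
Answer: $\frac{550824992}{22679} \approx 24288.0$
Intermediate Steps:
$x{\left(M,d \right)} = \frac{M}{5}$
$l{\left(T,w \right)} = 12 - 24 w$ ($l{\left(T,w \right)} = 12 - 3 \left(7 + 1\right) w = 12 - 3 \cdot 8 w = 12 - 24 w$)
$L = 6902$
$\frac{x{\left(-20,110 \right)} + l{\left(-77,107 \right)}}{L + 15777} - -24288 = \frac{\frac{1}{5} \left(-20\right) + \left(12 - 2568\right)}{6902 + 15777} - -24288 = \frac{-4 + \left(12 - 2568\right)}{22679} + 24288 = \left(-4 - 2556\right) \frac{1}{22679} + 24288 = \left(-2560\right) \frac{1}{22679} + 24288 = - \frac{2560}{22679} + 24288 = \frac{550824992}{22679}$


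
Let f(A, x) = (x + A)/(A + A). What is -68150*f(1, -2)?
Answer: 34075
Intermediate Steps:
f(A, x) = (A + x)/(2*A) (f(A, x) = (A + x)/((2*A)) = (A + x)*(1/(2*A)) = (A + x)/(2*A))
-68150*f(1, -2) = -34075*(1 - 2)/1 = -34075*(-1) = -68150*(-1/2) = 34075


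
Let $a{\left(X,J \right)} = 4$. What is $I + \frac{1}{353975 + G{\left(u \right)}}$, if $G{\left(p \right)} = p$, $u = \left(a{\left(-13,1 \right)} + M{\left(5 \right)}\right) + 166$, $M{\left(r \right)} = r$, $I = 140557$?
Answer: $\frac{49778261551}{354150} \approx 1.4056 \cdot 10^{5}$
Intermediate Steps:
$u = 175$ ($u = \left(4 + 5\right) + 166 = 9 + 166 = 175$)
$I + \frac{1}{353975 + G{\left(u \right)}} = 140557 + \frac{1}{353975 + 175} = 140557 + \frac{1}{354150} = \frac{49778261551}{354150}$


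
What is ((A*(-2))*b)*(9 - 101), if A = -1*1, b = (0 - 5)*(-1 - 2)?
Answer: -2760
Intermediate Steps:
b = 15 (b = -5*(-3) = 15)
A = -1
((A*(-2))*b)*(9 - 101) = (-1*(-2)*15)*(9 - 101) = (2*15)*(-92) = 30*(-92) = -2760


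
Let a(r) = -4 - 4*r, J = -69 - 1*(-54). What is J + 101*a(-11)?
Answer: 4025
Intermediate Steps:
J = -15 (J = -69 + 54 = -15)
J + 101*a(-11) = -15 + 101*(-4 - 4*(-11)) = -15 + 101*(-4 + 44) = -15 + 101*40 = -15 + 4040 = 4025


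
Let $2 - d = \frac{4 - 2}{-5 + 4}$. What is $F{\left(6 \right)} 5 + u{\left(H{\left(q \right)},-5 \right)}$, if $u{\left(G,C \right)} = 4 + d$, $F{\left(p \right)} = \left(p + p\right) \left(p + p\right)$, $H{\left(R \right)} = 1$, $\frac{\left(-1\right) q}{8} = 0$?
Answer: $728$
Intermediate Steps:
$d = 4$ ($d = 2 - \frac{4 - 2}{-5 + 4} = 2 - \frac{2}{-1} = 2 - 2 \left(-1\right) = 2 - -2 = 2 + 2 = 4$)
$q = 0$ ($q = \left(-8\right) 0 = 0$)
$F{\left(p \right)} = 4 p^{2}$ ($F{\left(p \right)} = 2 p 2 p = 4 p^{2}$)
$u{\left(G,C \right)} = 8$ ($u{\left(G,C \right)} = 4 + 4 = 8$)
$F{\left(6 \right)} 5 + u{\left(H{\left(q \right)},-5 \right)} = 4 \cdot 6^{2} \cdot 5 + 8 = 4 \cdot 36 \cdot 5 + 8 = 144 \cdot 5 + 8 = 720 + 8 = 728$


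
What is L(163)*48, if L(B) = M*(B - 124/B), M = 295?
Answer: 374461200/163 ≈ 2.2973e+6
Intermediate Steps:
L(B) = -36580/B + 295*B (L(B) = 295*(B - 124/B) = -36580/B + 295*B)
L(163)*48 = (-36580/163 + 295*163)*48 = (-36580*1/163 + 48085)*48 = (-36580/163 + 48085)*48 = (7801275/163)*48 = 374461200/163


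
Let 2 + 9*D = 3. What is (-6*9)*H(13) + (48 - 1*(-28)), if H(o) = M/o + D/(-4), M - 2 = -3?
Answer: 2123/26 ≈ 81.654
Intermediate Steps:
M = -1 (M = 2 - 3 = -1)
D = ⅑ (D = -2/9 + (⅑)*3 = -2/9 + ⅓ = ⅑ ≈ 0.11111)
H(o) = -1/36 - 1/o (H(o) = -1/o + (⅑)/(-4) = -1/o + (⅑)*(-¼) = -1/o - 1/36 = -1/36 - 1/o)
(-6*9)*H(13) + (48 - 1*(-28)) = (-6*9)*((1/36)*(-36 - 1*13)/13) + (48 - 1*(-28)) = -3*(-36 - 13)/(2*13) + (48 + 28) = -3*(-49)/(2*13) + 76 = -54*(-49/468) + 76 = 147/26 + 76 = 2123/26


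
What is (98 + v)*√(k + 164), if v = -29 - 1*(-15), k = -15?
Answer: 84*√149 ≈ 1025.4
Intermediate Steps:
v = -14 (v = -29 + 15 = -14)
(98 + v)*√(k + 164) = (98 - 14)*√(-15 + 164) = 84*√149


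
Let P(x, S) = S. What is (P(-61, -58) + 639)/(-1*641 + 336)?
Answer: -581/305 ≈ -1.9049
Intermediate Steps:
(P(-61, -58) + 639)/(-1*641 + 336) = (-58 + 639)/(-1*641 + 336) = 581/(-641 + 336) = 581/(-305) = 581*(-1/305) = -581/305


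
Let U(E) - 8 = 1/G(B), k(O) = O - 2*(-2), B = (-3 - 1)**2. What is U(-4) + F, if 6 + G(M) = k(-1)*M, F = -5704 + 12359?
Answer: 279847/42 ≈ 6663.0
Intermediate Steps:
B = 16 (B = (-4)**2 = 16)
k(O) = 4 + O (k(O) = O + 4 = 4 + O)
F = 6655
G(M) = -6 + 3*M (G(M) = -6 + (4 - 1)*M = -6 + 3*M)
U(E) = 337/42 (U(E) = 8 + 1/(-6 + 3*16) = 8 + 1/(-6 + 48) = 8 + 1/42 = 337/42)
U(-4) + F = 337/42 + 6655 = 279847/42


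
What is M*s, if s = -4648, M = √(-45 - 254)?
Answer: -4648*I*√299 ≈ -80371.0*I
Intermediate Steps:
M = I*√299 (M = √(-299) = I*√299 ≈ 17.292*I)
M*s = (I*√299)*(-4648) = -4648*I*√299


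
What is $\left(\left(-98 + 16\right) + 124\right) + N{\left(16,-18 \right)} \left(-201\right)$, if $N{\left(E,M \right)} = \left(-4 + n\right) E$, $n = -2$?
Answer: $19338$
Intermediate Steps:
$N{\left(E,M \right)} = - 6 E$ ($N{\left(E,M \right)} = \left(-4 - 2\right) E = - 6 E$)
$\left(\left(-98 + 16\right) + 124\right) + N{\left(16,-18 \right)} \left(-201\right) = \left(\left(-98 + 16\right) + 124\right) + \left(-6\right) 16 \left(-201\right) = \left(-82 + 124\right) - -19296 = 42 + 19296 = 19338$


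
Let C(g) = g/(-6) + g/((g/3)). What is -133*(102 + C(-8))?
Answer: -42427/3 ≈ -14142.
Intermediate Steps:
C(g) = 3 - g/6 (C(g) = g*(-1/6) + g/((g*(1/3))) = -g/6 + g/((g/3)) = -g/6 + g*(3/g) = -g/6 + 3 = 3 - g/6)
-133*(102 + C(-8)) = -133*(102 + (3 - 1/6*(-8))) = -133*(102 + (3 + 4/3)) = -133*(102 + 13/3) = -133*319/3 = -1*42427/3 = -42427/3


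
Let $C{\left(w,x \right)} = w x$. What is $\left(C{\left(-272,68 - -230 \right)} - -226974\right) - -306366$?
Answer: $452284$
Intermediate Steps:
$\left(C{\left(-272,68 - -230 \right)} - -226974\right) - -306366 = \left(- 272 \left(68 - -230\right) - -226974\right) - -306366 = \left(- 272 \left(68 + 230\right) + 226974\right) + 306366 = \left(\left(-272\right) 298 + 226974\right) + 306366 = \left(-81056 + 226974\right) + 306366 = 145918 + 306366 = 452284$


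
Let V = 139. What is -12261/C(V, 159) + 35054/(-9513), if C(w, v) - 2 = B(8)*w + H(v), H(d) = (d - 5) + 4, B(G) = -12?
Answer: 63777461/14345604 ≈ 4.4458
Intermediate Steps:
H(d) = -1 + d (H(d) = (-5 + d) + 4 = -1 + d)
C(w, v) = 1 + v - 12*w (C(w, v) = 2 + (-12*w + (-1 + v)) = 2 + (-1 + v - 12*w) = 1 + v - 12*w)
-12261/C(V, 159) + 35054/(-9513) = -12261/(1 + 159 - 12*139) + 35054/(-9513) = -12261/(1 + 159 - 1668) + 35054*(-1/9513) = -12261/(-1508) - 35054/9513 = -12261*(-1/1508) - 35054/9513 = 12261/1508 - 35054/9513 = 63777461/14345604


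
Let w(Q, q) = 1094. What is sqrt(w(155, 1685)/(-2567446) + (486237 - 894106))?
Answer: 3*I*sqrt(74682841573176998)/1283723 ≈ 638.65*I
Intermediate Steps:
sqrt(w(155, 1685)/(-2567446) + (486237 - 894106)) = sqrt(1094/(-2567446) + (486237 - 894106)) = sqrt(1094*(-1/2567446) - 407869) = sqrt(-547/1283723 - 407869) = sqrt(-523590816834/1283723) = 3*I*sqrt(74682841573176998)/1283723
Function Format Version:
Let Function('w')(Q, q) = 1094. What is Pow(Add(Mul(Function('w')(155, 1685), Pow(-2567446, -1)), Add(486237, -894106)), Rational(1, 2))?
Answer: Mul(Rational(3, 1283723), I, Pow(74682841573176998, Rational(1, 2))) ≈ Mul(638.65, I)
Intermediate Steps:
Pow(Add(Mul(Function('w')(155, 1685), Pow(-2567446, -1)), Add(486237, -894106)), Rational(1, 2)) = Pow(Add(Mul(1094, Pow(-2567446, -1)), Add(486237, -894106)), Rational(1, 2)) = Pow(Add(Mul(1094, Rational(-1, 2567446)), -407869), Rational(1, 2)) = Pow(Add(Rational(-547, 1283723), -407869), Rational(1, 2)) = Pow(Rational(-523590816834, 1283723), Rational(1, 2)) = Mul(Rational(3, 1283723), I, Pow(74682841573176998, Rational(1, 2)))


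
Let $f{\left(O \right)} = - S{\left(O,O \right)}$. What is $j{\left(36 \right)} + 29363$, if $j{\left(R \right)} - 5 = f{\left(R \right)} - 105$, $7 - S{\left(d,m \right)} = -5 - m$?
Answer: $29215$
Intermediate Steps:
$S{\left(d,m \right)} = 12 + m$ ($S{\left(d,m \right)} = 7 - \left(-5 - m\right) = 7 + \left(5 + m\right) = 12 + m$)
$f{\left(O \right)} = -12 - O$ ($f{\left(O \right)} = - (12 + O) = -12 - O$)
$j{\left(R \right)} = -112 - R$ ($j{\left(R \right)} = 5 - \left(117 + R\right) = -112 - R$)
$j{\left(36 \right)} + 29363 = \left(-112 - 36\right) + 29363 = -148 + 29363 = 29215$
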